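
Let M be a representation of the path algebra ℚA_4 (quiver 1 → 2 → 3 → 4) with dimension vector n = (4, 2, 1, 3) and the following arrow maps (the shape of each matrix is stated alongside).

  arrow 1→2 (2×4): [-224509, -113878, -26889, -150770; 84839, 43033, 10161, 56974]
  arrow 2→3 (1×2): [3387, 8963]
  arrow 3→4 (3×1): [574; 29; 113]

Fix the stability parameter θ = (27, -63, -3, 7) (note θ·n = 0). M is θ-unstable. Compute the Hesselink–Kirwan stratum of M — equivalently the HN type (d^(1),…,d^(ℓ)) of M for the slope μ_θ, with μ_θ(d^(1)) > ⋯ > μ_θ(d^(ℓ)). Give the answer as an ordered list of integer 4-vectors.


Barcode: M ≅ I[1,1]^2, I[1,2], I[1,4], I[4,4]^2. HN layers by μ_θ (4 steps, strictly decreasing):
  μ^(1)=27; μ^(2)=7; μ^(3)=-3; μ^(4)=-18

((2, 0, 0, 0); (0, 0, 0, 3); (0, 0, 1, 0); (2, 2, 0, 0))


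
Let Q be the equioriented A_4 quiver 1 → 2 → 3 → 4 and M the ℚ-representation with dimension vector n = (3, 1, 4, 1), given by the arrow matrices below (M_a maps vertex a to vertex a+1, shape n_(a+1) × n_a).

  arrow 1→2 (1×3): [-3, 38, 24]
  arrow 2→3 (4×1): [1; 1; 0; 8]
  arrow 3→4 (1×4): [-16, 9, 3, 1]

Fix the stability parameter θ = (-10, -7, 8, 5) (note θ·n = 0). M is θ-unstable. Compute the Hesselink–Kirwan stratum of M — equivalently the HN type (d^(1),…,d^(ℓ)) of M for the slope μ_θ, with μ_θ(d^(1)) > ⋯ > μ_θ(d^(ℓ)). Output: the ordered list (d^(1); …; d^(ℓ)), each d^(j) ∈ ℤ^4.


Barcode: M ≅ I[1,1]^2, I[1,4], I[3,3]^3. HN layers by μ_θ (4 steps, strictly decreasing):
  μ^(1)=8; μ^(2)=13/2; μ^(3)=-7; μ^(4)=-10

((0, 0, 3, 0); (0, 0, 1, 1); (0, 1, 0, 0); (3, 0, 0, 0))


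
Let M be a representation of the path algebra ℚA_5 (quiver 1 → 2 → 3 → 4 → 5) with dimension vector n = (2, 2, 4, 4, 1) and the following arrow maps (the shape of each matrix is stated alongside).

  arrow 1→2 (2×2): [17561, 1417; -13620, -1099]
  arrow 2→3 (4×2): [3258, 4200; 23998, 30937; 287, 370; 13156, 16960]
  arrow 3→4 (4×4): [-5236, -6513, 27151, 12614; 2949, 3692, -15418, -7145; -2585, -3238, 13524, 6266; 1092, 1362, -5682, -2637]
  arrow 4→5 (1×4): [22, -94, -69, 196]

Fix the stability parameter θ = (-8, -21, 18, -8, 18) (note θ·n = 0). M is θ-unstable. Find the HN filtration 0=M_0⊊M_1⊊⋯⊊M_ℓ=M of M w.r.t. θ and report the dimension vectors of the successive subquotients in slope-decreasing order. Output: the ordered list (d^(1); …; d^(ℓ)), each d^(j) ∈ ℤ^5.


Interval decomposition of M: I[1,4], I[1,5], I[3,3], I[3,4], I[4,4].
HN type (ℓ=4): μ^(1)=18; μ^(2)=5; μ^(3)=-8; μ^(4)=-29/2

((0, 0, 1, 0, 1); (0, 0, 3, 3, 0); (0, 0, 0, 1, 0); (2, 2, 0, 0, 0))


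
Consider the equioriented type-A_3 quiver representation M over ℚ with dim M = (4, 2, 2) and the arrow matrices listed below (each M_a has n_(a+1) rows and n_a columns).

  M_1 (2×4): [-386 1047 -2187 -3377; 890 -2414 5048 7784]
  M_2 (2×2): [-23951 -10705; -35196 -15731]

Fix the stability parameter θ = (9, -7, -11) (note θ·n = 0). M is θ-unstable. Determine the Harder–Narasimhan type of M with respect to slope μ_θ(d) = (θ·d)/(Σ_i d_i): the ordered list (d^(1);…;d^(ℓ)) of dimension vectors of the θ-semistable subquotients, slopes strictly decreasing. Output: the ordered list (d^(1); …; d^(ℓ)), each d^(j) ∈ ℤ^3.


Interval decomposition of M: I[1,1]^2, I[1,3]^2.
HN type (ℓ=2): μ^(1)=9; μ^(2)=-3

((2, 0, 0); (2, 2, 2))


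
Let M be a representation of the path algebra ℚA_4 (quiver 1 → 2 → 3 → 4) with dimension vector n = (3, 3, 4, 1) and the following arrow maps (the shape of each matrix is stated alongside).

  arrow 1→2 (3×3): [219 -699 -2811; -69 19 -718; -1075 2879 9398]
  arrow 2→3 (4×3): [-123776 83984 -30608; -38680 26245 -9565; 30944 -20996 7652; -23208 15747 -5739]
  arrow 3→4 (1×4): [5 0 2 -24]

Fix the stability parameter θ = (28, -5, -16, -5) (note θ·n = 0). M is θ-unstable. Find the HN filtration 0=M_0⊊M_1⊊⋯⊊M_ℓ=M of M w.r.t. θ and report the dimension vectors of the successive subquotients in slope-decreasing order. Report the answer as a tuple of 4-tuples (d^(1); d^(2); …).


Barcode: M ≅ I[1,2]^2, I[1,3], I[3,3]^2, I[3,4]. HN layers by μ_θ (4 steps, strictly decreasing):
  μ^(1)=23/2; μ^(2)=7/3; μ^(3)=-5; μ^(4)=-16

((2, 2, 0, 0); (1, 1, 1, 0); (0, 0, 0, 1); (0, 0, 3, 0))


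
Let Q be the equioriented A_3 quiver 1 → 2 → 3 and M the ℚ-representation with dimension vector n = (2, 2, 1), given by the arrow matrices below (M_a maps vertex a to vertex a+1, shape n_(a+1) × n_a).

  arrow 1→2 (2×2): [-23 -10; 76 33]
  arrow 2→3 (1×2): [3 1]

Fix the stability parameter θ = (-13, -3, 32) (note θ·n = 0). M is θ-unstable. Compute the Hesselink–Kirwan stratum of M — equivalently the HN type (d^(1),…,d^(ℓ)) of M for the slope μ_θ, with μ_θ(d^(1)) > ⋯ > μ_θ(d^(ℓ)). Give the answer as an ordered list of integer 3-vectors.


Via rank(M_{q-1}∘⋯∘M_p): M ≅ I[1,2], I[1,3].
μ_θ-semistable layers: μ^(1)=32; μ^(2)=-3; μ^(3)=-13

((0, 0, 1); (0, 2, 0); (2, 0, 0))


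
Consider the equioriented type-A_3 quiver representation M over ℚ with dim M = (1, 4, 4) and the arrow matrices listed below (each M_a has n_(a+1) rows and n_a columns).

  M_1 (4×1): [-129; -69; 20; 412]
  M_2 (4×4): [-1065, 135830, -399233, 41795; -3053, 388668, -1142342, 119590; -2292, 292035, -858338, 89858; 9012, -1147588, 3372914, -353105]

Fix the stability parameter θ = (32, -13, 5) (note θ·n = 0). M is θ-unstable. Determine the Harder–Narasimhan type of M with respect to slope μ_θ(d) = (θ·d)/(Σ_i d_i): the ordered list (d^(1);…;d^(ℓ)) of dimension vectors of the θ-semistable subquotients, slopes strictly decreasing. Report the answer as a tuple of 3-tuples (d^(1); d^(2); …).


Via rank(M_{q-1}∘⋯∘M_p): M ≅ I[1,3], I[2,3]^3.
μ_θ-semistable layers: μ^(1)=8; μ^(2)=5; μ^(3)=-13

((1, 1, 1); (0, 0, 3); (0, 3, 0))


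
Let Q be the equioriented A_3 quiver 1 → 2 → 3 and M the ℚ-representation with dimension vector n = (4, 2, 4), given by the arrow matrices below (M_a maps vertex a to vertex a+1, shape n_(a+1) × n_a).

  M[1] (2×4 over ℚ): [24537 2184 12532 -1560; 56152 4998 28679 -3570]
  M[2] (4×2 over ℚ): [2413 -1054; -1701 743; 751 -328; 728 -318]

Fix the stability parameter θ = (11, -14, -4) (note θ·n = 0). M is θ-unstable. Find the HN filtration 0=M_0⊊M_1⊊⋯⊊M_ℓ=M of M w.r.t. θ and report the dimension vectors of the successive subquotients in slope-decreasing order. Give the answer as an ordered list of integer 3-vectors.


Interval decomposition of M: I[1,1]^2, I[1,3]^2, I[3,3]^2.
HN type (ℓ=3): μ^(1)=11; μ^(2)=-7/3; μ^(3)=-4

((2, 0, 0); (2, 2, 2); (0, 0, 2))


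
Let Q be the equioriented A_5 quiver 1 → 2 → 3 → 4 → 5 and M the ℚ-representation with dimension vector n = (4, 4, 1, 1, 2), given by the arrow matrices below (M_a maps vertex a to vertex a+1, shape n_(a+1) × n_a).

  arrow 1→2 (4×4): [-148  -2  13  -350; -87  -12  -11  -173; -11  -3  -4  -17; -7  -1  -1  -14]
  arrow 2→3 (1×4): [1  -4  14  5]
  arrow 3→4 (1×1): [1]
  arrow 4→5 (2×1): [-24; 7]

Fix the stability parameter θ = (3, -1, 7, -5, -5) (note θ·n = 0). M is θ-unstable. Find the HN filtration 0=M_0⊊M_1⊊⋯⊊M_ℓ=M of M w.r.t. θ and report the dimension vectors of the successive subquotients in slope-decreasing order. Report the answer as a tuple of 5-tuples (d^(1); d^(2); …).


Via rank(M_{q-1}∘⋯∘M_p): M ≅ I[1,2]^3, I[1,5], I[5,5].
μ_θ-semistable layers: μ^(1)=1; μ^(2)=-1/5; μ^(3)=-5

((3, 3, 0, 0, 0); (1, 1, 1, 1, 1); (0, 0, 0, 0, 1))


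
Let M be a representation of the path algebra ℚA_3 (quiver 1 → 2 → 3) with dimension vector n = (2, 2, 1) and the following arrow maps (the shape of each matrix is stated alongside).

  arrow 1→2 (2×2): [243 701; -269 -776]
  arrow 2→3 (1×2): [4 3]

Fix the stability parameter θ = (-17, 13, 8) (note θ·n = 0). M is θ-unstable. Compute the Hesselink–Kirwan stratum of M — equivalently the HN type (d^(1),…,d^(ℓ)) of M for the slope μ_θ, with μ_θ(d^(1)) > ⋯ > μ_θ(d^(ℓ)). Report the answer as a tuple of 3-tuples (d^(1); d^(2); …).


Via rank(M_{q-1}∘⋯∘M_p): M ≅ I[1,2], I[1,3].
μ_θ-semistable layers: μ^(1)=13; μ^(2)=21/2; μ^(3)=-17

((0, 1, 0); (0, 1, 1); (2, 0, 0))


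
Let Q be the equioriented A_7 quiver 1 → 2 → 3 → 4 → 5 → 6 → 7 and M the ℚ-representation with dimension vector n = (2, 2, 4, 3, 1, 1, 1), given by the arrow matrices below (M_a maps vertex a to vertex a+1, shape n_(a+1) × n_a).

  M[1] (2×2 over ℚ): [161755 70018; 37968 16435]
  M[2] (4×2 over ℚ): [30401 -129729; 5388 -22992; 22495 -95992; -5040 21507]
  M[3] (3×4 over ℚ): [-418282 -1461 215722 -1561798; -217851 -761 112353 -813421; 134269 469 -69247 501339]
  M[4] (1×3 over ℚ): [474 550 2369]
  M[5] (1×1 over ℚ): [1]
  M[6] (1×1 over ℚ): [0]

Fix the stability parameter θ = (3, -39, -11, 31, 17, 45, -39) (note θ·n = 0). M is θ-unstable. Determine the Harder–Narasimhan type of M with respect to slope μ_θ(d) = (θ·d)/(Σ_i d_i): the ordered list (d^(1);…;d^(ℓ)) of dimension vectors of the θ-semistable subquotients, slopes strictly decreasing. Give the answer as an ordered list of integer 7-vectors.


Interval decomposition of M: I[1,3], I[1,6], I[3,3], I[3,4], I[4,4], I[7,7].
HN type (ℓ=6): μ^(1)=45; μ^(2)=31; μ^(3)=24; μ^(4)=-11; μ^(5)=-18; μ^(6)=-39

((0, 0, 0, 0, 0, 1, 0); (0, 0, 0, 2, 0, 0, 0); (0, 0, 0, 1, 1, 0, 0); (0, 0, 4, 0, 0, 0, 0); (2, 2, 0, 0, 0, 0, 0); (0, 0, 0, 0, 0, 0, 1))


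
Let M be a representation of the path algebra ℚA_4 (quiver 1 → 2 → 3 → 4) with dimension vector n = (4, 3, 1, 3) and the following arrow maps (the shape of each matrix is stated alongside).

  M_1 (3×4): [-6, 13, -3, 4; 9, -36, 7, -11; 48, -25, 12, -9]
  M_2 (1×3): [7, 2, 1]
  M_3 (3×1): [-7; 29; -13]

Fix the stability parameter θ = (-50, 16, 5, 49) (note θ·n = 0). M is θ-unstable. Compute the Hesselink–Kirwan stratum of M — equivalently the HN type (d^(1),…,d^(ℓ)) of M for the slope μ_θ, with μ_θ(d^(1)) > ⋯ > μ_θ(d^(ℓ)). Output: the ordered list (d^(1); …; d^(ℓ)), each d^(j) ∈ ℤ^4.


Via rank(M_{q-1}∘⋯∘M_p): M ≅ I[1,1], I[1,2]^2, I[1,4], I[4,4]^2.
μ_θ-semistable layers: μ^(1)=49; μ^(2)=16; μ^(3)=21/2; μ^(4)=-50

((0, 0, 0, 3); (0, 2, 0, 0); (0, 1, 1, 0); (4, 0, 0, 0))


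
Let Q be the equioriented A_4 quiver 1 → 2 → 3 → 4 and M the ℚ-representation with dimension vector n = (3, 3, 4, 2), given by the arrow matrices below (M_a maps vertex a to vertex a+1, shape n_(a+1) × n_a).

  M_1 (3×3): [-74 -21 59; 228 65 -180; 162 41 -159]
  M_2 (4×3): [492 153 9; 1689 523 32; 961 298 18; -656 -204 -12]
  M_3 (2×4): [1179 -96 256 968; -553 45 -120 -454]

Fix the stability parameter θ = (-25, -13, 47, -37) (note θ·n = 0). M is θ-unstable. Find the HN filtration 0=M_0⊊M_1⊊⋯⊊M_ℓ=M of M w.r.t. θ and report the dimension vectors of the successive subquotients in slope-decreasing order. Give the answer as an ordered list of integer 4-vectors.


Interval decomposition of M: I[1,1], I[1,4]^2, I[2,3], I[3,3].
HN type (ℓ=4): μ^(1)=47; μ^(2)=5; μ^(3)=-13; μ^(4)=-25

((0, 0, 2, 0); (0, 0, 2, 2); (0, 3, 0, 0); (3, 0, 0, 0))


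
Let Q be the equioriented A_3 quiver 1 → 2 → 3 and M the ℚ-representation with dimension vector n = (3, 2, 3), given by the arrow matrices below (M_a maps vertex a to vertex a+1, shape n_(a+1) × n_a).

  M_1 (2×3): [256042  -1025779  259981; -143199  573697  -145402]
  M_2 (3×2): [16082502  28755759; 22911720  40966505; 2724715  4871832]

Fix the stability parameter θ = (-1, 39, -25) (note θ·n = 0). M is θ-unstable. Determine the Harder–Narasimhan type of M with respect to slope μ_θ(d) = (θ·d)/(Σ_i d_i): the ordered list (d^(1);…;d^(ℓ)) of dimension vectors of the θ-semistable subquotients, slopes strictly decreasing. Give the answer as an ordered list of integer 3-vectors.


Barcode: M ≅ I[1,1], I[1,3]^2, I[3,3]. HN layers by μ_θ (3 steps, strictly decreasing):
  μ^(1)=7; μ^(2)=-1; μ^(3)=-25

((0, 2, 2); (3, 0, 0); (0, 0, 1))


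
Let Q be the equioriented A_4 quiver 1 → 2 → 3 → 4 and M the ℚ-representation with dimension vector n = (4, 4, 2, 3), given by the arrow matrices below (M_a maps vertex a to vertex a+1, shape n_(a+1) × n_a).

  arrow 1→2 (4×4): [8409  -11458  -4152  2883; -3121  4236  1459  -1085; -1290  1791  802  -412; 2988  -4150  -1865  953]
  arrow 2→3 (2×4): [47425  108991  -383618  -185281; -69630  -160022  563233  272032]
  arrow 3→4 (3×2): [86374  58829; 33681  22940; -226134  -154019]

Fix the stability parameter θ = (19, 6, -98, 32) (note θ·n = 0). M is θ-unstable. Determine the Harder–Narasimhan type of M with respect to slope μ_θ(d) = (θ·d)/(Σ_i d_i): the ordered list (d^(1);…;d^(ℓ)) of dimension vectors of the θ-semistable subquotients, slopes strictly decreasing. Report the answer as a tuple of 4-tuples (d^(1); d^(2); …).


Via rank(M_{q-1}∘⋯∘M_p): M ≅ I[1,2]^2, I[1,4]^2, I[4,4].
μ_θ-semistable layers: μ^(1)=32; μ^(2)=25/2; μ^(3)=-73/3

((0, 0, 0, 3); (2, 2, 0, 0); (2, 2, 2, 0))


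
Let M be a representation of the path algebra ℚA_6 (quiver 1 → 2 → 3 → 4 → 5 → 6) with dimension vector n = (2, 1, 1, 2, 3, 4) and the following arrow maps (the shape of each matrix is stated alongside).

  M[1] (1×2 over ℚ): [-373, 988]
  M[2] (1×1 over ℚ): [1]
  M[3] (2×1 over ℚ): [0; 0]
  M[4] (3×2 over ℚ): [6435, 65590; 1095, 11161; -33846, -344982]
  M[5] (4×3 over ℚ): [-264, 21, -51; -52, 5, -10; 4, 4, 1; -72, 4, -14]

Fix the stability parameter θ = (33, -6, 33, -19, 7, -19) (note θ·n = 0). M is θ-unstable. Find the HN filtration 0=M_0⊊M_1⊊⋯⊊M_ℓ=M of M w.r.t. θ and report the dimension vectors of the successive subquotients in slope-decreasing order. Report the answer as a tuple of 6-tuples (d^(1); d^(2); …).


Interval decomposition of M: I[1,1], I[1,3], I[4,5], I[4,6], I[5,6], I[6,6]^2.
HN type (ℓ=5): μ^(1)=33; μ^(2)=27/2; μ^(3)=7; μ^(4)=-6; μ^(5)=-19

((1, 0, 1, 0, 0, 0); (1, 1, 0, 0, 0, 0); (0, 0, 0, 0, 1, 0); (0, 0, 0, 0, 2, 2); (0, 0, 0, 2, 0, 2))


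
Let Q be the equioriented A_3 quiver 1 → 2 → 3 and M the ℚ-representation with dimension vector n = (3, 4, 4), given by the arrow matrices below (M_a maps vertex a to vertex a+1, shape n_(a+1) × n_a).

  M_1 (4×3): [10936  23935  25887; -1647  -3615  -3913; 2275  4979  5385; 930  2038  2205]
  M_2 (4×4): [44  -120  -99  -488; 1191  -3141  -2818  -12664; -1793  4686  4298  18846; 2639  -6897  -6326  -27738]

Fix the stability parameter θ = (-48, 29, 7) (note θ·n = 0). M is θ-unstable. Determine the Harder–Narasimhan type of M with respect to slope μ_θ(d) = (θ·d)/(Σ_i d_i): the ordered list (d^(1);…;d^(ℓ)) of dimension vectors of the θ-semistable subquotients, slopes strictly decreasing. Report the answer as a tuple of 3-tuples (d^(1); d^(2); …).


Barcode: M ≅ I[1,3]^3, I[2,3]. HN layers by μ_θ (2 steps, strictly decreasing):
  μ^(1)=18; μ^(2)=-48

((0, 4, 4); (3, 0, 0))


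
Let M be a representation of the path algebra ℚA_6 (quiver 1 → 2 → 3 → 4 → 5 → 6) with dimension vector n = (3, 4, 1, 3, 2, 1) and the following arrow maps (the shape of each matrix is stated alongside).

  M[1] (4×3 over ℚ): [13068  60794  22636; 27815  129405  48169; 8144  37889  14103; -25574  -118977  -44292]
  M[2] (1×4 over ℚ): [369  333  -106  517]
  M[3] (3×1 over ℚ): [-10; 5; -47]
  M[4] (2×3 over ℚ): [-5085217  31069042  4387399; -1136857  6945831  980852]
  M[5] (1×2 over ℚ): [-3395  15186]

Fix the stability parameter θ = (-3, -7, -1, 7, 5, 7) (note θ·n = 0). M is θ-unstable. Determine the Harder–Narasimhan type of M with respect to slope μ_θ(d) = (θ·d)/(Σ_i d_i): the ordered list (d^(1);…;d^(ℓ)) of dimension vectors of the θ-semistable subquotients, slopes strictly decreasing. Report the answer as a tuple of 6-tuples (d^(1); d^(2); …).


Via rank(M_{q-1}∘⋯∘M_p): M ≅ I[1,2]^2, I[1,6], I[2,2], I[4,4], I[4,5].
μ_θ-semistable layers: μ^(1)=7; μ^(2)=6; μ^(3)=-1; μ^(4)=-5; μ^(5)=-7

((0, 0, 0, 1, 0, 1); (0, 0, 0, 2, 2, 0); (0, 0, 1, 0, 0, 0); (3, 3, 0, 0, 0, 0); (0, 1, 0, 0, 0, 0))


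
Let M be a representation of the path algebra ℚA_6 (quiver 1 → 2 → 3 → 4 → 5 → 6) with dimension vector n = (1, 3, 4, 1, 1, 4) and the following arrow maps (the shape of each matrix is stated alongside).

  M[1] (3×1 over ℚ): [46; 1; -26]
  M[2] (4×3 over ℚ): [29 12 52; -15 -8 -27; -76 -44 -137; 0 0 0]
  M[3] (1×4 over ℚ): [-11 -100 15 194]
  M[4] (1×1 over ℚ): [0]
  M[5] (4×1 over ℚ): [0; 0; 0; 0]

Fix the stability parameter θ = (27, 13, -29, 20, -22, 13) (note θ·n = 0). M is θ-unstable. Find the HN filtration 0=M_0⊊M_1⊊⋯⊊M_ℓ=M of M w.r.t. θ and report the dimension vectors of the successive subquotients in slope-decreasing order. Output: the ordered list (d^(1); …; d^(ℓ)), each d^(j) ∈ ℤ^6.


Via rank(M_{q-1}∘⋯∘M_p): M ≅ I[1,4], I[2,2], I[2,3], I[3,3]^2, I[5,5], I[6,6]^4.
μ_θ-semistable layers: μ^(1)=20; μ^(2)=13; μ^(3)=11/3; μ^(4)=-8; μ^(5)=-22; μ^(6)=-29

((0, 0, 0, 1, 0, 0); (0, 1, 0, 0, 0, 4); (1, 1, 1, 0, 0, 0); (0, 1, 1, 0, 0, 0); (0, 0, 0, 0, 1, 0); (0, 0, 2, 0, 0, 0))


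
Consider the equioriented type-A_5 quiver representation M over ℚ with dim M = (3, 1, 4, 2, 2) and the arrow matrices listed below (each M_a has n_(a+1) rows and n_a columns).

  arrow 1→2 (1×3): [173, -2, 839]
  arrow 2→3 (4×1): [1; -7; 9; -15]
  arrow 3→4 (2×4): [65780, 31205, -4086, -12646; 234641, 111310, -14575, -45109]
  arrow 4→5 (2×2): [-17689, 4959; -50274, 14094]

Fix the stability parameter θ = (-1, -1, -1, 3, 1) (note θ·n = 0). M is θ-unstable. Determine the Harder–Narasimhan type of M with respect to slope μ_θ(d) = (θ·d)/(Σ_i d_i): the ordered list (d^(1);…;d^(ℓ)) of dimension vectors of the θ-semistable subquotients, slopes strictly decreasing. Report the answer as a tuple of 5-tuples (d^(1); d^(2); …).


Via rank(M_{q-1}∘⋯∘M_p): M ≅ I[1,1]^2, I[1,4], I[3,3]^2, I[3,5], I[5,5].
μ_θ-semistable layers: μ^(1)=3; μ^(2)=2; μ^(3)=1; μ^(4)=-1

((0, 0, 0, 1, 0); (0, 0, 0, 1, 1); (0, 0, 0, 0, 1); (3, 1, 4, 0, 0))


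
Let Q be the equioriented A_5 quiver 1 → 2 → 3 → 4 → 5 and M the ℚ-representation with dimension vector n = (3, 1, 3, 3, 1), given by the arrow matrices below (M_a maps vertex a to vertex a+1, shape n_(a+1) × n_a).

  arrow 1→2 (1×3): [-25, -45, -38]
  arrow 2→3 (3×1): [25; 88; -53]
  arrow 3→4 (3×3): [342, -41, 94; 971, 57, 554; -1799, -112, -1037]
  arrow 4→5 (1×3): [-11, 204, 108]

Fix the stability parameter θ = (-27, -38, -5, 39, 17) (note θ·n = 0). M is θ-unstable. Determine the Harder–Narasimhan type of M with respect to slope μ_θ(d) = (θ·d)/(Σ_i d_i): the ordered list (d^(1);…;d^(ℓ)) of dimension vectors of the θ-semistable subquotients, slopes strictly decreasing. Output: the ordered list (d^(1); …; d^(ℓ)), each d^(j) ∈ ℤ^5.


Interval decomposition of M: I[1,1]^2, I[1,5], I[3,4]^2.
HN type (ℓ=5): μ^(1)=39; μ^(2)=28; μ^(3)=-5; μ^(4)=-27; μ^(5)=-65/2

((0, 0, 0, 2, 0); (0, 0, 0, 1, 1); (0, 0, 3, 0, 0); (2, 0, 0, 0, 0); (1, 1, 0, 0, 0))


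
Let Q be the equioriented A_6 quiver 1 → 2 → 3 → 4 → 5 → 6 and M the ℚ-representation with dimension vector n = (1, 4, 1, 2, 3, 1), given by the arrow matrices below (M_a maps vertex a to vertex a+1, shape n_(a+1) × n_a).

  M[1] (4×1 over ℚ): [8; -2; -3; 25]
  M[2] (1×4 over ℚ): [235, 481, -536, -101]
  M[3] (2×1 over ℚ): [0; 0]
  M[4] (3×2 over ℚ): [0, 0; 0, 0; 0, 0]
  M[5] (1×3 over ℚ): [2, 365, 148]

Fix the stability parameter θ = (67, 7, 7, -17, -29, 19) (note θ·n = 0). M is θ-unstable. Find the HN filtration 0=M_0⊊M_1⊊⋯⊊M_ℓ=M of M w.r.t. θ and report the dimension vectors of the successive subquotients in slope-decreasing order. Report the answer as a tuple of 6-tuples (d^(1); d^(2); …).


Via rank(M_{q-1}∘⋯∘M_p): M ≅ I[1,3], I[2,2]^3, I[4,4]^2, I[5,5]^2, I[5,6].
μ_θ-semistable layers: μ^(1)=27; μ^(2)=19; μ^(3)=7; μ^(4)=-17; μ^(5)=-29

((1, 1, 1, 0, 0, 0); (0, 0, 0, 0, 0, 1); (0, 3, 0, 0, 0, 0); (0, 0, 0, 2, 0, 0); (0, 0, 0, 0, 3, 0))


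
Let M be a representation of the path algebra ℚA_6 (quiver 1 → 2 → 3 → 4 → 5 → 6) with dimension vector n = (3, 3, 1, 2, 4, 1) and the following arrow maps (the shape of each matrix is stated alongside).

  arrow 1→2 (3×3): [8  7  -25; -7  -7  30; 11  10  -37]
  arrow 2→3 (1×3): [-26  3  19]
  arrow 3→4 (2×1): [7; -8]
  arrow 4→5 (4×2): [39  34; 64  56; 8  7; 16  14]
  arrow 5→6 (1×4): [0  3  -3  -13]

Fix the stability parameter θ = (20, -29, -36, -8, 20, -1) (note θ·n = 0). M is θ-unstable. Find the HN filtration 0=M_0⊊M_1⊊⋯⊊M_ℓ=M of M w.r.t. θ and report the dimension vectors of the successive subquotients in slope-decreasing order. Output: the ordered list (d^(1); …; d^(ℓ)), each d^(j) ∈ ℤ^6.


Interval decomposition of M: I[1,2]^2, I[1,5], I[4,6], I[5,5]^2.
HN type (ℓ=5): μ^(1)=20; μ^(2)=19/2; μ^(3)=-9/2; μ^(4)=-8; μ^(5)=-15

((0, 0, 0, 0, 3, 0); (0, 0, 0, 0, 1, 1); (2, 2, 0, 0, 0, 0); (0, 0, 0, 2, 0, 0); (1, 1, 1, 0, 0, 0))


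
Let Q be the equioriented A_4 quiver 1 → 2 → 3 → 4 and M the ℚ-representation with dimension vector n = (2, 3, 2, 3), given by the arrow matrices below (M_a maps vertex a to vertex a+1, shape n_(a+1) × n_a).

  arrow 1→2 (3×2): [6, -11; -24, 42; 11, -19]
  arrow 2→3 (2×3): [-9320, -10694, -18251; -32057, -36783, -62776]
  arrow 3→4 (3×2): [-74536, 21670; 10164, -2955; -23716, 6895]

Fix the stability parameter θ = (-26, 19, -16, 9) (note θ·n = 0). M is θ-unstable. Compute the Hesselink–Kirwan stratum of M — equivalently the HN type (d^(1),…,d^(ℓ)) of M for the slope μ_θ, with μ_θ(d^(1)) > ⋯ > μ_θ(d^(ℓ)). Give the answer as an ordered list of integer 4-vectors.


Via rank(M_{q-1}∘⋯∘M_p): M ≅ I[1,3], I[1,4], I[2,2], I[4,4]^2.
μ_θ-semistable layers: μ^(1)=19; μ^(2)=9; μ^(3)=3/2; μ^(4)=-26

((0, 1, 0, 0); (0, 0, 0, 3); (0, 2, 2, 0); (2, 0, 0, 0))


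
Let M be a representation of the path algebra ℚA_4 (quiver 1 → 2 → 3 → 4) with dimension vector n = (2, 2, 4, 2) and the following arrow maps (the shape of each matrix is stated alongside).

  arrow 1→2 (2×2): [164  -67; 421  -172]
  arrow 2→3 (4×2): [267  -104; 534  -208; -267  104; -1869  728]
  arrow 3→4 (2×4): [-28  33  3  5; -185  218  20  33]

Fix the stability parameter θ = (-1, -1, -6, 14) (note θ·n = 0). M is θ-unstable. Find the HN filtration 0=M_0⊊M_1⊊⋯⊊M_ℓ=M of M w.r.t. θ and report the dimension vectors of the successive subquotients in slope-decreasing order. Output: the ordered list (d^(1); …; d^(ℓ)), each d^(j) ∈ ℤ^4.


Via rank(M_{q-1}∘⋯∘M_p): M ≅ I[1,2], I[1,3], I[3,3], I[3,4]^2.
μ_θ-semistable layers: μ^(1)=14; μ^(2)=-1; μ^(3)=-8/3; μ^(4)=-6

((0, 0, 0, 2); (1, 1, 0, 0); (1, 1, 1, 0); (0, 0, 3, 0))


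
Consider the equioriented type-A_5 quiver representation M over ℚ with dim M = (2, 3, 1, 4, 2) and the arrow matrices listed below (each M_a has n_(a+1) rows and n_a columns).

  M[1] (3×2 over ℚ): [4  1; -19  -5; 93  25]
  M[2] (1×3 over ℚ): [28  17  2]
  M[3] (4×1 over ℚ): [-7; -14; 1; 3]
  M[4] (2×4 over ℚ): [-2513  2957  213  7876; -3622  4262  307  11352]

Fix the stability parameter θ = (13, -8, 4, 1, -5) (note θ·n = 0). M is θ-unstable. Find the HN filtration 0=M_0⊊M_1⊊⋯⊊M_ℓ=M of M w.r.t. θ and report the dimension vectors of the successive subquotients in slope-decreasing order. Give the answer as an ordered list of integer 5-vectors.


Barcode: M ≅ I[1,2], I[1,5], I[2,2], I[4,4]^2, I[4,5]. HN layers by μ_θ (4 steps, strictly decreasing):
  μ^(1)=5/2; μ^(2)=1; μ^(3)=-2; μ^(4)=-8

((1, 1, 0, 0, 0); (1, 1, 1, 3, 1); (0, 0, 0, 1, 1); (0, 1, 0, 0, 0))


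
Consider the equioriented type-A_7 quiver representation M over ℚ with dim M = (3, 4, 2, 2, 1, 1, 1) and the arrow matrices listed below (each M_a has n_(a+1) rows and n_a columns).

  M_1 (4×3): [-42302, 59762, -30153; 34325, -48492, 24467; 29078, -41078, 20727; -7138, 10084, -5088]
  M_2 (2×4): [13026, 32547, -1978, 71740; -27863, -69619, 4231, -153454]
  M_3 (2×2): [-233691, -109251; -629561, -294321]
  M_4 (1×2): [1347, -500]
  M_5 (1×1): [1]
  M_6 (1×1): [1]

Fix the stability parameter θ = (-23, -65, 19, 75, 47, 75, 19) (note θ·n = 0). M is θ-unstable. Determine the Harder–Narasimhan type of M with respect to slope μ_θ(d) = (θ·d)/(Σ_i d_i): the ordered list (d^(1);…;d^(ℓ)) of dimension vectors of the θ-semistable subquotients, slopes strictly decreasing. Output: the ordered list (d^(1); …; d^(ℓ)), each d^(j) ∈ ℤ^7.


Barcode: M ≅ I[1,1], I[1,2], I[1,3], I[2,2], I[2,7], I[4,4]. HN layers by μ_θ (6 steps, strictly decreasing):
  μ^(1)=75; μ^(2)=54; μ^(3)=19; μ^(4)=-23; μ^(5)=-44; μ^(6)=-65

((0, 0, 0, 1, 0, 0, 0); (0, 0, 0, 1, 1, 1, 1); (0, 0, 2, 0, 0, 0, 0); (1, 0, 0, 0, 0, 0, 0); (2, 2, 0, 0, 0, 0, 0); (0, 2, 0, 0, 0, 0, 0))


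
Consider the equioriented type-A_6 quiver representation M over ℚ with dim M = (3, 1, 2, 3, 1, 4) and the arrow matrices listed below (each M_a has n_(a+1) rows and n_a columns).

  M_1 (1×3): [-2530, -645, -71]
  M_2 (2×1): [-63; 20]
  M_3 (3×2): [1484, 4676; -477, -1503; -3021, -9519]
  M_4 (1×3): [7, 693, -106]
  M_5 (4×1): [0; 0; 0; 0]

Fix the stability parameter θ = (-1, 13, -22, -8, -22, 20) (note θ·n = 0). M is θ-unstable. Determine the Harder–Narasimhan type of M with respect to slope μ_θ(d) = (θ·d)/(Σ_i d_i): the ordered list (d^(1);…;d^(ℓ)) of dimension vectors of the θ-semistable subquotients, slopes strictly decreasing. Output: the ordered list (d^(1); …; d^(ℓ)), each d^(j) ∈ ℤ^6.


Via rank(M_{q-1}∘⋯∘M_p): M ≅ I[1,1]^2, I[1,5], I[3,3], I[4,4]^2, I[6,6]^4.
μ_θ-semistable layers: μ^(1)=20; μ^(2)=-1; μ^(3)=-8; μ^(4)=-22

((0, 0, 0, 0, 0, 4); (2, 0, 0, 0, 0, 0); (1, 1, 1, 3, 1, 0); (0, 0, 1, 0, 0, 0))


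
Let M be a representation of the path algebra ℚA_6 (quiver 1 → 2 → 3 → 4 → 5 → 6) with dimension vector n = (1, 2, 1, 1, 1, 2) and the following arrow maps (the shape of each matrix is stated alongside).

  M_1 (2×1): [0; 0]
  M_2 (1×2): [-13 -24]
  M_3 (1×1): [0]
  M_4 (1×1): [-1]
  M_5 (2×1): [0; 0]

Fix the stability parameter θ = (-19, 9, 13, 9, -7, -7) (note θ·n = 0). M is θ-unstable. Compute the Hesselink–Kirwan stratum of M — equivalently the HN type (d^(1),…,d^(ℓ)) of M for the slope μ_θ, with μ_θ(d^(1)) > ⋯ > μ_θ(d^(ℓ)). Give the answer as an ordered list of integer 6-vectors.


Via rank(M_{q-1}∘⋯∘M_p): M ≅ I[1,1], I[2,2], I[2,3], I[4,5], I[6,6]^2.
μ_θ-semistable layers: μ^(1)=13; μ^(2)=9; μ^(3)=1; μ^(4)=-7; μ^(5)=-19

((0, 0, 1, 0, 0, 0); (0, 2, 0, 0, 0, 0); (0, 0, 0, 1, 1, 0); (0, 0, 0, 0, 0, 2); (1, 0, 0, 0, 0, 0))


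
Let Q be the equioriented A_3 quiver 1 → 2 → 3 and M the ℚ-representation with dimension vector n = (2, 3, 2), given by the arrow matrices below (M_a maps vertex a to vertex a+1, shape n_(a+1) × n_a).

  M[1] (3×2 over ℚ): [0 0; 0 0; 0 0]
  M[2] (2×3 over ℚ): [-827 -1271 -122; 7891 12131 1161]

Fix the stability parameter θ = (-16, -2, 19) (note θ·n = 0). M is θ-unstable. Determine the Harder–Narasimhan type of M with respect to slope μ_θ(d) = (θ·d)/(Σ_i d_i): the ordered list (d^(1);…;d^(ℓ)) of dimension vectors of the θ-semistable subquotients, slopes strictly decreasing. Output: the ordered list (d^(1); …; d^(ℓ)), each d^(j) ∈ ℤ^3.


Interval decomposition of M: I[1,1]^2, I[2,2], I[2,3]^2.
HN type (ℓ=3): μ^(1)=19; μ^(2)=-2; μ^(3)=-16

((0, 0, 2); (0, 3, 0); (2, 0, 0))


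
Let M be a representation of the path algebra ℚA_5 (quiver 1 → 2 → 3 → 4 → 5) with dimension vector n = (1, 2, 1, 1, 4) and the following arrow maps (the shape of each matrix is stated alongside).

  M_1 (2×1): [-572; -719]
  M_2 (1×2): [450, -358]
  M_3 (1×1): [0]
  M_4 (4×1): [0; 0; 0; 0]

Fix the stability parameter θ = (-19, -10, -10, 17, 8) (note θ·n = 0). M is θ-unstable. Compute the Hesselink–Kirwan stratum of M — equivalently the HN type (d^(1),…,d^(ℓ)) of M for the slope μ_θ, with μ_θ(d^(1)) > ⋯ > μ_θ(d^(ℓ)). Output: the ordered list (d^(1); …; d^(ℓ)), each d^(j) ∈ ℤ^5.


Via rank(M_{q-1}∘⋯∘M_p): M ≅ I[1,3], I[2,2], I[4,4], I[5,5]^4.
μ_θ-semistable layers: μ^(1)=17; μ^(2)=8; μ^(3)=-10; μ^(4)=-19

((0, 0, 0, 1, 0); (0, 0, 0, 0, 4); (0, 2, 1, 0, 0); (1, 0, 0, 0, 0))


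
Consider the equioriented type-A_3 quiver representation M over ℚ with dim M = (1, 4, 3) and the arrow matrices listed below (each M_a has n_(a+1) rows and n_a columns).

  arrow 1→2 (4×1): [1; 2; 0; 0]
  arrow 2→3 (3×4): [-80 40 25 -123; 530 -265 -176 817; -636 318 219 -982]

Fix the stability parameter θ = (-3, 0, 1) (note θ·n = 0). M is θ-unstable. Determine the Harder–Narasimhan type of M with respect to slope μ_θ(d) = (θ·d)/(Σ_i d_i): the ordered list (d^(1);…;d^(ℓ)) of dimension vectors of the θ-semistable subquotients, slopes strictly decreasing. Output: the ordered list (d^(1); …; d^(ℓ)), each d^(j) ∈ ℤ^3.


Barcode: M ≅ I[1,2], I[2,3]^3. HN layers by μ_θ (3 steps, strictly decreasing):
  μ^(1)=1; μ^(2)=0; μ^(3)=-3

((0, 0, 3); (0, 4, 0); (1, 0, 0))


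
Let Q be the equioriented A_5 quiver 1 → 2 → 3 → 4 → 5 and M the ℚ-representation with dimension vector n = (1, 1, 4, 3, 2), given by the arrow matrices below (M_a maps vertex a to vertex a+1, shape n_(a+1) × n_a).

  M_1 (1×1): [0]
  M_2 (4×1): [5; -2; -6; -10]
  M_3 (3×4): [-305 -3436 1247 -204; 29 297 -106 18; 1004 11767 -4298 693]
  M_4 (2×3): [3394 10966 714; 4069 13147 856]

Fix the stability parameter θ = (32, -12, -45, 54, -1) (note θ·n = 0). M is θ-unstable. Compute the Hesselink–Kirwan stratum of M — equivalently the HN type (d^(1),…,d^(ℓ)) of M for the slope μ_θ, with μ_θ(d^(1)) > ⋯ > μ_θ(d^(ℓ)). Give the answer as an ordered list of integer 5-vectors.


Barcode: M ≅ I[1,1], I[2,5], I[3,3], I[3,4], I[3,5]. HN layers by μ_θ (5 steps, strictly decreasing):
  μ^(1)=54; μ^(2)=32; μ^(3)=53/2; μ^(4)=-57/2; μ^(5)=-45

((0, 0, 0, 1, 0); (1, 0, 0, 0, 0); (0, 0, 0, 2, 2); (0, 1, 1, 0, 0); (0, 0, 3, 0, 0))


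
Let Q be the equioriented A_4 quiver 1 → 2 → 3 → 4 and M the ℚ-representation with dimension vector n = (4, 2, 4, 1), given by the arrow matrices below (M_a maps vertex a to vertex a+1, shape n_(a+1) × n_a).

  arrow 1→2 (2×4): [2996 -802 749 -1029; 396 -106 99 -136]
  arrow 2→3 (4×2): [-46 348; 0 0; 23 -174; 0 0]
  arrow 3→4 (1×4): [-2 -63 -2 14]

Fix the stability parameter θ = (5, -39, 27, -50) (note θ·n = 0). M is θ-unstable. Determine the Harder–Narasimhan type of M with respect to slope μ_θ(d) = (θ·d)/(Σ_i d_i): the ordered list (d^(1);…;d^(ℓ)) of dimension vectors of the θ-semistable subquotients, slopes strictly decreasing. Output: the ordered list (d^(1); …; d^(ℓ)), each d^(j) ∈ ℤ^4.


Barcode: M ≅ I[1,1]^2, I[1,2], I[1,4], I[3,3]^3. HN layers by μ_θ (4 steps, strictly decreasing):
  μ^(1)=27; μ^(2)=5; μ^(3)=-23/2; μ^(4)=-17

((0, 0, 3, 0); (2, 0, 0, 0); (0, 0, 1, 1); (2, 2, 0, 0))


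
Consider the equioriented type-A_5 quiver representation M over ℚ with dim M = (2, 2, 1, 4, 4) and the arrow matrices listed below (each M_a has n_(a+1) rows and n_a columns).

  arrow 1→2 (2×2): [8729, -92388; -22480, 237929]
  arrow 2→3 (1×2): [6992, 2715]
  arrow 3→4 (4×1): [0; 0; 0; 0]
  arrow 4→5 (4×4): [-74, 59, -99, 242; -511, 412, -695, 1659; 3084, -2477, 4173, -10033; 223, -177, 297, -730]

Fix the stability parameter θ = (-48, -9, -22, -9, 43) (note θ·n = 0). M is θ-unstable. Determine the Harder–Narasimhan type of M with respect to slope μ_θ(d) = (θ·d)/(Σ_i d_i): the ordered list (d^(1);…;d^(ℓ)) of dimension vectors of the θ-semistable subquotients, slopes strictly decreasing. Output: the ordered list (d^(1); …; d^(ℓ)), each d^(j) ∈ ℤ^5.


Via rank(M_{q-1}∘⋯∘M_p): M ≅ I[1,2], I[1,3], I[4,5]^4.
μ_θ-semistable layers: μ^(1)=43; μ^(2)=-9; μ^(3)=-31/2; μ^(4)=-48

((0, 0, 0, 0, 4); (0, 1, 0, 4, 0); (0, 1, 1, 0, 0); (2, 0, 0, 0, 0))


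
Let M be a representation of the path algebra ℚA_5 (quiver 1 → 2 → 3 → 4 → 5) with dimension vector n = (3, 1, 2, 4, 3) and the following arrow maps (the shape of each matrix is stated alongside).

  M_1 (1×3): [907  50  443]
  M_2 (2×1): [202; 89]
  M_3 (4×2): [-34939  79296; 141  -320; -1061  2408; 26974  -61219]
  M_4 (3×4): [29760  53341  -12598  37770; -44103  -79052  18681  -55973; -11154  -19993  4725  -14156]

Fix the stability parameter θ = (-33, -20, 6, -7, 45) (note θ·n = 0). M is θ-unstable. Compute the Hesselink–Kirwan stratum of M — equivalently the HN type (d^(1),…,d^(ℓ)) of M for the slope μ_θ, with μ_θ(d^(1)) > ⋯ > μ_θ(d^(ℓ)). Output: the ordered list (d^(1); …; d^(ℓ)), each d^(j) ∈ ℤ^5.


Interval decomposition of M: I[1,1]^2, I[1,5], I[3,5], I[4,4], I[4,5].
HN type (ℓ=5): μ^(1)=45; μ^(2)=-1/2; μ^(3)=-7; μ^(4)=-20; μ^(5)=-33

((0, 0, 0, 0, 3); (0, 0, 2, 2, 0); (0, 0, 0, 2, 0); (0, 1, 0, 0, 0); (3, 0, 0, 0, 0))


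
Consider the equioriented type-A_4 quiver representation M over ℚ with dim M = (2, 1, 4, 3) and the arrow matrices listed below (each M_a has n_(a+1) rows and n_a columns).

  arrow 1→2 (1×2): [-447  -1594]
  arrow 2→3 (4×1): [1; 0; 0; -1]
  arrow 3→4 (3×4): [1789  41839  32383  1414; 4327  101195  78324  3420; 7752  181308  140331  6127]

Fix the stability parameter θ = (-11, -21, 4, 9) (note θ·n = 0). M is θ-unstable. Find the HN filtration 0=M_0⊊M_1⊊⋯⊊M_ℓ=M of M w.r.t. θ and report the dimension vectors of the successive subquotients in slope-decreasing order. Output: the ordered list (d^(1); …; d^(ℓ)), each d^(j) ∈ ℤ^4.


Barcode: M ≅ I[1,1], I[1,4], I[3,3], I[3,4]^2. HN layers by μ_θ (4 steps, strictly decreasing):
  μ^(1)=9; μ^(2)=4; μ^(3)=-11; μ^(4)=-16

((0, 0, 0, 3); (0, 0, 4, 0); (1, 0, 0, 0); (1, 1, 0, 0))


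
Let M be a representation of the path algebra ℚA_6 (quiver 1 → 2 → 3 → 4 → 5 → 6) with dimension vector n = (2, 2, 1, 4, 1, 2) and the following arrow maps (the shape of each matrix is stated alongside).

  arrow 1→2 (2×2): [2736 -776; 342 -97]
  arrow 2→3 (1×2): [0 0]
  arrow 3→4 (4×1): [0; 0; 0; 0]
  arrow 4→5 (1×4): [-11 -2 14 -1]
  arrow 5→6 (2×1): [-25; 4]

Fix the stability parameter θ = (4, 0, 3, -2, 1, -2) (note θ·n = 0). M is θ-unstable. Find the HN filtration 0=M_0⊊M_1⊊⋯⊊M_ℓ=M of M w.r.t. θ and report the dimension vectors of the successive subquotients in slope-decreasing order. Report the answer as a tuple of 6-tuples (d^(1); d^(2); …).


Barcode: M ≅ I[1,1], I[1,2], I[2,2], I[3,3], I[4,4]^3, I[4,6], I[6,6]. HN layers by μ_θ (6 steps, strictly decreasing):
  μ^(1)=4; μ^(2)=3; μ^(3)=2; μ^(4)=0; μ^(5)=-1/2; μ^(6)=-2

((1, 0, 0, 0, 0, 0); (0, 0, 1, 0, 0, 0); (1, 1, 0, 0, 0, 0); (0, 1, 0, 0, 0, 0); (0, 0, 0, 0, 1, 1); (0, 0, 0, 4, 0, 1))


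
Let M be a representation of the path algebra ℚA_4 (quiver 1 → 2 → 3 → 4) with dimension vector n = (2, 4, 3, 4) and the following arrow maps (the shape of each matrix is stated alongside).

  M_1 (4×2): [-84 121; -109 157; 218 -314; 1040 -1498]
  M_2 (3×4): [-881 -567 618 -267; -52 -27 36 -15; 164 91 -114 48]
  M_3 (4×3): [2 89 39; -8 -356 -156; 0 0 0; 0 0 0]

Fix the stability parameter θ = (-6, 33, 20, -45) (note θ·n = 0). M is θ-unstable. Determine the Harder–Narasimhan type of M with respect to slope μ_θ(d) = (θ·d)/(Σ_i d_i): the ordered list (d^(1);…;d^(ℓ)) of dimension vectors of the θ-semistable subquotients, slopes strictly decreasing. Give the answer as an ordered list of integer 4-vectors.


Via rank(M_{q-1}∘⋯∘M_p): M ≅ I[1,3]^2, I[2,2], I[2,4], I[4,4]^3.
μ_θ-semistable layers: μ^(1)=33; μ^(2)=53/2; μ^(3)=8/3; μ^(4)=-6; μ^(5)=-45

((0, 1, 0, 0); (0, 2, 2, 0); (0, 1, 1, 1); (2, 0, 0, 0); (0, 0, 0, 3))


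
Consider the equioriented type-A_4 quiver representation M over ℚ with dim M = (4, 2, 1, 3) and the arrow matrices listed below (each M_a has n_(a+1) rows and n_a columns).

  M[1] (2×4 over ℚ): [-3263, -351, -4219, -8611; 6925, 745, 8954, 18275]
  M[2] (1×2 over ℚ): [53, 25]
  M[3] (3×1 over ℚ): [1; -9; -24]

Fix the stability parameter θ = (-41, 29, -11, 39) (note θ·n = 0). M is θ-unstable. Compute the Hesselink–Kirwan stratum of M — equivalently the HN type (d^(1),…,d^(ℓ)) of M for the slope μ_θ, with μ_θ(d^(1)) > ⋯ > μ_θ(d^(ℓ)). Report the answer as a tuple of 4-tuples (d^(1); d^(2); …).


Via rank(M_{q-1}∘⋯∘M_p): M ≅ I[1,1]^2, I[1,2], I[1,4], I[4,4]^2.
μ_θ-semistable layers: μ^(1)=39; μ^(2)=29; μ^(3)=9; μ^(4)=-41

((0, 0, 0, 3); (0, 1, 0, 0); (0, 1, 1, 0); (4, 0, 0, 0))


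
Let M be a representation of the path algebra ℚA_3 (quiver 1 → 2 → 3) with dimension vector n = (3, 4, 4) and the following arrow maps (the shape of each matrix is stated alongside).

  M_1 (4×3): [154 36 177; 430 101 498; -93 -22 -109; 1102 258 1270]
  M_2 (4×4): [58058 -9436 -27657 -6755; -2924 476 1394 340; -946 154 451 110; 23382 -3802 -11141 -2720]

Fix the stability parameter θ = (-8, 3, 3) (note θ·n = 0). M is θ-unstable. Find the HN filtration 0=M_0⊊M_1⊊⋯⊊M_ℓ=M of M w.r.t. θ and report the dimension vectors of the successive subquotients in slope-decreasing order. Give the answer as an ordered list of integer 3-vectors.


Interval decomposition of M: I[1,2]^2, I[1,3], I[2,3], I[3,3]^2.
HN type (ℓ=2): μ^(1)=3; μ^(2)=-8

((0, 4, 4); (3, 0, 0))


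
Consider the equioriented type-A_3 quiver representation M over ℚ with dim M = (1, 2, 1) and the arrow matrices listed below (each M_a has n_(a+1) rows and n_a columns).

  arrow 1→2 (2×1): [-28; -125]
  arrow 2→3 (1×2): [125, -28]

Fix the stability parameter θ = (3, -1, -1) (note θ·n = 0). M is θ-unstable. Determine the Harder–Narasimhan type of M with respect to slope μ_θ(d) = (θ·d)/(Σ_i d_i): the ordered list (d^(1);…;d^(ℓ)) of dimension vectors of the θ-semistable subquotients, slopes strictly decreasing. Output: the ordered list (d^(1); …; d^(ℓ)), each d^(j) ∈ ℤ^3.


Via rank(M_{q-1}∘⋯∘M_p): M ≅ I[1,2], I[2,3].
μ_θ-semistable layers: μ^(1)=1; μ^(2)=-1

((1, 1, 0); (0, 1, 1))


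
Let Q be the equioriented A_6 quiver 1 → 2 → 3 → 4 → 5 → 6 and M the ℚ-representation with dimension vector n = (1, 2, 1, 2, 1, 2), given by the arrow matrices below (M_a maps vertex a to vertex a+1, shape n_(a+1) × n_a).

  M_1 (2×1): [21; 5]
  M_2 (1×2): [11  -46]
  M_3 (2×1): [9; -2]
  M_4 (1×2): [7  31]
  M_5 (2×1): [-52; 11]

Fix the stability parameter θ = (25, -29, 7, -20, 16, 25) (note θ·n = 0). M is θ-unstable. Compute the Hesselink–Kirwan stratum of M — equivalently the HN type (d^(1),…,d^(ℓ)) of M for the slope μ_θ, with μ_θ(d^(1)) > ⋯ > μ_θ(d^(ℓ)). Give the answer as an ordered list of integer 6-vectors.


Interval decomposition of M: I[1,6], I[2,2], I[4,4], I[6,6].
HN type (ℓ=5): μ^(1)=25; μ^(2)=16; μ^(3)=-17/4; μ^(4)=-20; μ^(5)=-29

((0, 0, 0, 0, 0, 2); (0, 0, 0, 0, 1, 0); (1, 1, 1, 1, 0, 0); (0, 0, 0, 1, 0, 0); (0, 1, 0, 0, 0, 0))


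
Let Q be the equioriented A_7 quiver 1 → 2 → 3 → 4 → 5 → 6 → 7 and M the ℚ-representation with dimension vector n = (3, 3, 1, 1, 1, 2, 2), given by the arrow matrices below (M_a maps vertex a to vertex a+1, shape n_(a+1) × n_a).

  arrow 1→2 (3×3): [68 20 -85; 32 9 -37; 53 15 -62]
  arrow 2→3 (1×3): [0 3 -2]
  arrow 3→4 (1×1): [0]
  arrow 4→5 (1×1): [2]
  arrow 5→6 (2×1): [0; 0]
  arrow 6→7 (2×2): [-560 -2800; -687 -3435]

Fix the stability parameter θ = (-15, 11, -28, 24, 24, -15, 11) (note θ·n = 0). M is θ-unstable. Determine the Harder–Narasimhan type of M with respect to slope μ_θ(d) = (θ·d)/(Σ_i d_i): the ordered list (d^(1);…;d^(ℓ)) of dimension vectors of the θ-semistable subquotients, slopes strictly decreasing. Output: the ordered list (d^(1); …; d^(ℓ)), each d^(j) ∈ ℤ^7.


Barcode: M ≅ I[1,2]^2, I[1,3], I[4,5], I[6,6], I[6,7], I[7,7]. HN layers by μ_θ (4 steps, strictly decreasing):
  μ^(1)=24; μ^(2)=11; μ^(3)=-17/2; μ^(4)=-15

((0, 0, 0, 1, 1, 0, 0); (0, 2, 0, 0, 0, 0, 2); (0, 1, 1, 0, 0, 0, 0); (3, 0, 0, 0, 0, 2, 0))
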